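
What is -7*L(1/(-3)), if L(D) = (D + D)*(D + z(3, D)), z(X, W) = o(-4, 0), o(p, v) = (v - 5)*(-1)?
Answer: 196/9 ≈ 21.778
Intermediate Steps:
o(p, v) = 5 - v (o(p, v) = (-5 + v)*(-1) = 5 - v)
z(X, W) = 5 (z(X, W) = 5 - 1*0 = 5 + 0 = 5)
L(D) = 2*D*(5 + D) (L(D) = (D + D)*(D + 5) = (2*D)*(5 + D) = 2*D*(5 + D))
-7*L(1/(-3)) = -14*(5 + 1/(-3))/(-3) = -14*(-1)*(5 - ⅓)/3 = -14*(-1)*14/(3*3) = -7*(-28/9) = 196/9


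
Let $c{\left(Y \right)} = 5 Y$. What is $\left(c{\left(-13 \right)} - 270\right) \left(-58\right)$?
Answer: $19430$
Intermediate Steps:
$\left(c{\left(-13 \right)} - 270\right) \left(-58\right) = \left(5 \left(-13\right) - 270\right) \left(-58\right) = \left(-65 - 270\right) \left(-58\right) = \left(-335\right) \left(-58\right) = 19430$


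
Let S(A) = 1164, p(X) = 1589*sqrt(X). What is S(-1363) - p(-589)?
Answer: 1164 - 1589*I*sqrt(589) ≈ 1164.0 - 38564.0*I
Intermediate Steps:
S(-1363) - p(-589) = 1164 - 1589*sqrt(-589) = 1164 - 1589*I*sqrt(589)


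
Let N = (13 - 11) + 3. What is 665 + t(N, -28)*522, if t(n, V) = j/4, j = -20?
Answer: -1945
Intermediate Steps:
N = 5 (N = 2 + 3 = 5)
t(n, V) = -5 (t(n, V) = -20/4 = -20*¼ = -5)
665 + t(N, -28)*522 = 665 - 5*522 = 665 - 2610 = -1945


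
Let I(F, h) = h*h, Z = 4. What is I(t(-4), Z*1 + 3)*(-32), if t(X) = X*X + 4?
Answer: -1568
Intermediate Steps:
t(X) = 4 + X² (t(X) = X² + 4 = 4 + X²)
I(F, h) = h²
I(t(-4), Z*1 + 3)*(-32) = (4*1 + 3)²*(-32) = (4 + 3)²*(-32) = 7²*(-32) = 49*(-32) = -1568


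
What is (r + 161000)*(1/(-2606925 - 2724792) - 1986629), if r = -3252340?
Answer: 32743917233501531960/5331717 ≈ 6.1413e+12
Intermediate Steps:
(r + 161000)*(1/(-2606925 - 2724792) - 1986629) = (-3252340 + 161000)*(1/(-2606925 - 2724792) - 1986629) = -3091340*(1/(-5331717) - 1986629) = -3091340*(-1/5331717 - 1986629) = -3091340*(-10592143611994/5331717) = 32743917233501531960/5331717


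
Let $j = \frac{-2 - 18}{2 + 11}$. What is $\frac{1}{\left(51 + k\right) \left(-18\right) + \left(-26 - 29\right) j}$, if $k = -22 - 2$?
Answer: $- \frac{13}{5218} \approx -0.0024914$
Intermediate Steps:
$k = -24$ ($k = -22 - 2 = -24$)
$j = - \frac{20}{13} \approx -1.5385$
$\frac{1}{\left(51 + k\right) \left(-18\right) + \left(-26 - 29\right) j} = \frac{1}{\left(51 - 24\right) \left(-18\right) + \left(-26 - 29\right) \left(- \frac{20}{13}\right)} = \frac{1}{27 \left(-18\right) - - \frac{1100}{13}} = \frac{1}{-486 + \frac{1100}{13}} = \frac{1}{- \frac{5218}{13}} = - \frac{13}{5218}$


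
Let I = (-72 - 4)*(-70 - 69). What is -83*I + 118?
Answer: -876694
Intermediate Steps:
I = 10564 (I = -76*(-139) = 10564)
-83*I + 118 = -83*10564 + 118 = -876812 + 118 = -876694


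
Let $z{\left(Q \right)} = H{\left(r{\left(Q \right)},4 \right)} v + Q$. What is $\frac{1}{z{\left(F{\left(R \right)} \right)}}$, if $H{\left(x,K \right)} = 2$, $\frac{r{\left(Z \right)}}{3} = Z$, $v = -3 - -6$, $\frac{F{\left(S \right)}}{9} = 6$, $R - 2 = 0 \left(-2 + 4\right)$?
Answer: $\frac{1}{60} \approx 0.016667$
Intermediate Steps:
$R = 2$ ($R = 2 + 0 \left(-2 + 4\right) = 2 + 0 \cdot 2 = 2 + 0 = 2$)
$F{\left(S \right)} = 54$ ($F{\left(S \right)} = 9 \cdot 6 = 54$)
$v = 3$ ($v = -3 + 6 = 3$)
$r{\left(Z \right)} = 3 Z$
$z{\left(Q \right)} = 6 + Q$ ($z{\left(Q \right)} = 2 \cdot 3 + Q = 6 + Q$)
$\frac{1}{z{\left(F{\left(R \right)} \right)}} = \frac{1}{6 + 54} = \frac{1}{60}$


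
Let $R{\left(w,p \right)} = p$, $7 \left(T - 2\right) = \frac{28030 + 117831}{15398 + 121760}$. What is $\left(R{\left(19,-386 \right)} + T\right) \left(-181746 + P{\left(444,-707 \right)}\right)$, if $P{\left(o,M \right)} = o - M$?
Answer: $\frac{66555549971585}{960106} \approx 6.9321 \cdot 10^{7}$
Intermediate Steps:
$T = \frac{2066073}{960106}$ ($T = 2 + \frac{\left(28030 + 117831\right) \frac{1}{15398 + 121760}}{7} = 2 + \frac{145861 \cdot \frac{1}{137158}}{7} = 2 + \frac{1}{7} \cdot \frac{145861}{137158} = 2 + \frac{145861}{960106} = \frac{2066073}{960106} \approx 2.1519$)
$\left(R{\left(19,-386 \right)} + T\right) \left(-181746 + P{\left(444,-707 \right)}\right) = \left(-386 + \frac{2066073}{960106}\right) \left(-181746 + \left(444 - -707\right)\right) = - \frac{368534843 \left(-181746 + \left(444 + 707\right)\right)}{960106} = - \frac{368534843 \left(-181746 + 1151\right)}{960106} = \left(- \frac{368534843}{960106}\right) \left(-180595\right) = \frac{66555549971585}{960106}$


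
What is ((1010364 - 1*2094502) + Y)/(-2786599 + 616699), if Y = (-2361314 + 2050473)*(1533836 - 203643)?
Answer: 413479606451/2169900 ≈ 1.9055e+5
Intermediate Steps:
Y = -413478522313 (Y = -310841*1330193 = -413478522313)
((1010364 - 1*2094502) + Y)/(-2786599 + 616699) = ((1010364 - 1*2094502) - 413478522313)/(-2786599 + 616699) = ((1010364 - 2094502) - 413478522313)/(-2169900) = (-1084138 - 413478522313)*(-1/2169900) = -413479606451*(-1/2169900) = 413479606451/2169900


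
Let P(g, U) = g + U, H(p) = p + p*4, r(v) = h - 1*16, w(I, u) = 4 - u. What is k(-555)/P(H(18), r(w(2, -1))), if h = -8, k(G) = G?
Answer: -185/22 ≈ -8.4091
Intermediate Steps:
r(v) = -24 (r(v) = -8 - 1*16 = -8 - 16 = -24)
H(p) = 5*p (H(p) = p + 4*p = 5*p)
P(g, U) = U + g
k(-555)/P(H(18), r(w(2, -1))) = -555/(-24 + 5*18) = -555/(-24 + 90) = -555/66 = -555*1/66 = -185/22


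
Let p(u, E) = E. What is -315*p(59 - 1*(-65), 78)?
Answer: -24570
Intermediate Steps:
-315*p(59 - 1*(-65), 78) = -315*78 = -24570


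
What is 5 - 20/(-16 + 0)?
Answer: 25/4 ≈ 6.2500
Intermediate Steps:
5 - 20/(-16 + 0) = 5 - 20/(-16) = 5 - 1/16*(-20) = 5 + 5/4 = 25/4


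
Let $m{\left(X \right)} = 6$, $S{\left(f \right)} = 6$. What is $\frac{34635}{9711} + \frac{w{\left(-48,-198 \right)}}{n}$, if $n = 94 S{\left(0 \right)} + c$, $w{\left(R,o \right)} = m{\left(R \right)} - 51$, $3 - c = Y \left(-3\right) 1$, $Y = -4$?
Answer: $\frac{417454}{119769} \approx 3.4855$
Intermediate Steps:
$c = -9$ ($c = 3 - \left(-4\right) \left(-3\right) 1 = 3 - 12 \cdot 1 = 3 - 12 = -9$)
$w{\left(R,o \right)} = -45$ ($w{\left(R,o \right)} = 6 - 51 = -45$)
$n = 555$ ($n = 94 \cdot 6 - 9 = 564 - 9 = 555$)
$\frac{34635}{9711} + \frac{w{\left(-48,-198 \right)}}{n} = \frac{34635}{9711} - \frac{45}{555} = 34635 \cdot \frac{1}{9711} - \frac{3}{37} = \frac{11545}{3237} - \frac{3}{37} = \frac{417454}{119769}$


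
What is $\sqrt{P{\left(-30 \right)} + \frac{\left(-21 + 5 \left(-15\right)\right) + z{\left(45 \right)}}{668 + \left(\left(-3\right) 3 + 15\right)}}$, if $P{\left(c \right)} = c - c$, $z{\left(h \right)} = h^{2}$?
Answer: $\frac{\sqrt{1300146}}{674} \approx 1.6917$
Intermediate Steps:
$P{\left(c \right)} = 0$
$\sqrt{P{\left(-30 \right)} + \frac{\left(-21 + 5 \left(-15\right)\right) + z{\left(45 \right)}}{668 + \left(\left(-3\right) 3 + 15\right)}} = \sqrt{0 + \frac{\left(-21 + 5 \left(-15\right)\right) + 45^{2}}{668 + \left(\left(-3\right) 3 + 15\right)}} = \sqrt{0 + \frac{\left(-21 - 75\right) + 2025}{668 + \left(-9 + 15\right)}} = \sqrt{0 + \frac{-96 + 2025}{668 + 6}} = \sqrt{0 + \frac{1929}{674}} = \sqrt{\frac{1929}{674}} = \frac{\sqrt{1300146}}{674}$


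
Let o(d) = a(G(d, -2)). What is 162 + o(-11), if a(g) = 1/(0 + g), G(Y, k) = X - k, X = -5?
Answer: 485/3 ≈ 161.67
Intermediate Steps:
G(Y, k) = -5 - k
a(g) = 1/g
o(d) = -⅓ (o(d) = 1/(-5 - 1*(-2)) = 1/(-5 + 2) = 1/(-3) = -⅓)
162 + o(-11) = 162 - ⅓ = 485/3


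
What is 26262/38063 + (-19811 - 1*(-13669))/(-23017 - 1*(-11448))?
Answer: 537608024/440350847 ≈ 1.2209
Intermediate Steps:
26262/38063 + (-19811 - 1*(-13669))/(-23017 - 1*(-11448)) = 26262*(1/38063) + (-19811 + 13669)/(-23017 + 11448) = 26262/38063 - 6142/(-11569) = 26262/38063 - 6142*(-1/11569) = 26262/38063 + 6142/11569 = 537608024/440350847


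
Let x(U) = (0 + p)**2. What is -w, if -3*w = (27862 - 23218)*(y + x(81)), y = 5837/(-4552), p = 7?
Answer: 84060657/1138 ≈ 73867.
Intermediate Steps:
y = -5837/4552 (y = 5837*(-1/4552) = -5837/4552 ≈ -1.2823)
x(U) = 49 (x(U) = (0 + 7)**2 = 7**2 = 49)
w = -84060657/1138 (w = -(27862 - 23218)*(-5837/4552 + 49)/3 = -1548*217211/4552 = -1/3*252181971/1138 = -84060657/1138 ≈ -73867.)
-w = -1*(-84060657/1138) = 84060657/1138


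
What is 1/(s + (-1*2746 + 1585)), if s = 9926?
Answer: 1/8765 ≈ 0.00011409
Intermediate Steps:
1/(s + (-1*2746 + 1585)) = 1/(9926 + (-1*2746 + 1585)) = 1/(9926 + (-2746 + 1585)) = 1/(9926 - 1161) = 1/8765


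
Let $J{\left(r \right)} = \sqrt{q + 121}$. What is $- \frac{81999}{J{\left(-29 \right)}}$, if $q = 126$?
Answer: $- \frac{81999 \sqrt{247}}{247} \approx -5217.5$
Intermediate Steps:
$J{\left(r \right)} = \sqrt{247}$ ($J{\left(r \right)} = \sqrt{126 + 121} = \sqrt{247}$)
$- \frac{81999}{J{\left(-29 \right)}} = - \frac{81999}{\sqrt{247}} = - 81999 \frac{\sqrt{247}}{247} = - \frac{81999 \sqrt{247}}{247}$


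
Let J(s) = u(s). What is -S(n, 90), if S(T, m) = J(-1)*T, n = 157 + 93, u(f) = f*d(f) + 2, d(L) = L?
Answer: -750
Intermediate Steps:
u(f) = 2 + f² (u(f) = f*f + 2 = f² + 2 = 2 + f²)
J(s) = 2 + s²
n = 250
S(T, m) = 3*T (S(T, m) = (2 + (-1)²)*T = (2 + 1)*T = 3*T)
-S(n, 90) = -3*250 = -1*750 = -750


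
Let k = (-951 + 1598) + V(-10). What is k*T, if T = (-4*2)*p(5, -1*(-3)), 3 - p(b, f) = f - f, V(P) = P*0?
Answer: -15528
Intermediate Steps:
V(P) = 0
p(b, f) = 3 (p(b, f) = 3 - (f - f) = 3 - 1*0 = 3 + 0 = 3)
k = 647 (k = (-951 + 1598) + 0 = 647 + 0 = 647)
T = -24 (T = -4*2*3 = -8*3 = -24)
k*T = 647*(-24) = -15528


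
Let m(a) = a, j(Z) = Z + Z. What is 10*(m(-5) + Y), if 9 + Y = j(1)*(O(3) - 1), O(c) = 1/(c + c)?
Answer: -470/3 ≈ -156.67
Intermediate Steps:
j(Z) = 2*Z
O(c) = 1/(2*c)
Y = -32/3 (Y = -9 + (2*1)*((1/2)/3 - 1) = -9 + 2*((1/2)*(1/3) - 1) = -9 + 2*(1/6 - 1) = -9 + 2*(-5/6) = -9 - 5/3 = -32/3 ≈ -10.667)
10*(m(-5) + Y) = 10*(-5 - 32/3) = 10*(-47/3) = -470/3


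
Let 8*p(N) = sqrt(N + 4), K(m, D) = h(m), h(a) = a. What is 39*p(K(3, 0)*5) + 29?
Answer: 29 + 39*sqrt(19)/8 ≈ 50.250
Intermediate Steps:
K(m, D) = m
p(N) = sqrt(4 + N)/8 (p(N) = sqrt(N + 4)/8 = sqrt(4 + N)/8)
39*p(K(3, 0)*5) + 29 = 39*(sqrt(4 + 3*5)/8) + 29 = 39*(sqrt(4 + 15)/8) + 29 = 39*(sqrt(19)/8) + 29 = 39*sqrt(19)/8 + 29 = 29 + 39*sqrt(19)/8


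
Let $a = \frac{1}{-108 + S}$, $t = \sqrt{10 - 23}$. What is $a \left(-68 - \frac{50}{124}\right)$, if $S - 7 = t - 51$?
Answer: $\frac{322316}{716627} + \frac{4241 i \sqrt{13}}{1433254} \approx 0.44977 + 0.010669 i$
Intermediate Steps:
$t = i \sqrt{13}$ ($t = \sqrt{-13} = i \sqrt{13} \approx 3.6056 i$)
$S = -44 + i \sqrt{13}$ ($S = 7 + \left(i \sqrt{13} - 51\right) = 7 - \left(51 - i \sqrt{13}\right) = -44 + i \sqrt{13} \approx -44.0 + 3.6056 i$)
$a = \frac{1}{-152 + i \sqrt{13}}$ ($a = \frac{1}{-108 - \left(44 - i \sqrt{13}\right)} = \frac{1}{-152 + i \sqrt{13}} \approx -0.0065752 - 0.00015597 i$)
$a \left(-68 - \frac{50}{124}\right) = \left(- \frac{152}{23117} - \frac{i \sqrt{13}}{23117}\right) \left(-68 - \frac{50}{124}\right) = \left(- \frac{152}{23117} - \frac{i \sqrt{13}}{23117}\right) \left(-68 - \frac{25}{62}\right) = \left(- \frac{152}{23117} - \frac{i \sqrt{13}}{23117}\right) \left(- \frac{4241}{62}\right) = \frac{322316}{716627} + \frac{4241 i \sqrt{13}}{1433254}$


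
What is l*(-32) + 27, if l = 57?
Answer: -1797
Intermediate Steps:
l*(-32) + 27 = 57*(-32) + 27 = -1824 + 27 = -1797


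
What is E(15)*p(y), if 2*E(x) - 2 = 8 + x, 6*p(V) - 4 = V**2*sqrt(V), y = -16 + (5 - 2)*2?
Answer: 25/3 + 625*I*sqrt(10)/3 ≈ 8.3333 + 658.81*I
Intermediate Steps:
y = -10 (y = -16 + 3*2 = -16 + 6 = -10)
p(V) = 2/3 + V**(5/2)/6 (p(V) = 2/3 + (V**2*sqrt(V))/6 = 2/3 + V**(5/2)/6)
E(x) = 5 + x/2 (E(x) = 1 + (8 + x)/2 = 1 + (4 + x/2) = 5 + x/2)
E(15)*p(y) = (5 + (1/2)*15)*(2/3 + (-10)**(5/2)/6) = (5 + 15/2)*(2/3 + (100*I*sqrt(10))/6) = 25*(2/3 + 50*I*sqrt(10)/3)/2 = 25/3 + 625*I*sqrt(10)/3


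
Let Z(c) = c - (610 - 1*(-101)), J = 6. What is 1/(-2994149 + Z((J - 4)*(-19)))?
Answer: -1/2994898 ≈ -3.3390e-7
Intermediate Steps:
Z(c) = -711 + c (Z(c) = c - (610 + 101) = c - 1*711 = c - 711 = -711 + c)
1/(-2994149 + Z((J - 4)*(-19))) = 1/(-2994149 + (-711 + (6 - 4)*(-19))) = 1/(-2994149 + (-711 + 2*(-19))) = 1/(-2994149 + (-711 - 38)) = 1/(-2994149 - 749) = 1/(-2994898) = -1/2994898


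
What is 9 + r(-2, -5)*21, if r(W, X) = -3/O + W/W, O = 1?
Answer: -33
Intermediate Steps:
r(W, X) = -2 (r(W, X) = -3/1 + W/W = -3*1 + 1 = -3 + 1 = -2)
9 + r(-2, -5)*21 = 9 - 2*21 = 9 - 42 = -33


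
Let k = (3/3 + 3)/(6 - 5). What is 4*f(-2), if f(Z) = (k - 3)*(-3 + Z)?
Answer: -20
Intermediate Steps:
k = 4 (k = (3*(⅓) + 3)/1 = (1 + 3)*1 = 4*1 = 4)
f(Z) = -3 + Z (f(Z) = (4 - 3)*(-3 + Z) = 1*(-3 + Z) = -3 + Z)
4*f(-2) = 4*(-3 - 2) = 4*(-5) = -20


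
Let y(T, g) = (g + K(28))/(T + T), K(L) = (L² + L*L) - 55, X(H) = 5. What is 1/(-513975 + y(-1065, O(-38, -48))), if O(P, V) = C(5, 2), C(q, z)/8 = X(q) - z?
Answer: -2130/1094768287 ≈ -1.9456e-6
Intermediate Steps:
K(L) = -55 + 2*L² (K(L) = (L² + L²) - 55 = 2*L² - 55 = -55 + 2*L²)
C(q, z) = 40 - 8*z (C(q, z) = 8*(5 - z) = 40 - 8*z)
O(P, V) = 24 (O(P, V) = 40 - 8*2 = 40 - 16 = 24)
y(T, g) = (1513 + g)/(2*T) (y(T, g) = (g + (-55 + 2*28²))/(T + T) = (g + (-55 + 2*784))/((2*T)) = (g + (-55 + 1568))*(1/(2*T)) = (g + 1513)*(1/(2*T)) = (1513 + g)*(1/(2*T)) = (1513 + g)/(2*T))
1/(-513975 + y(-1065, O(-38, -48))) = 1/(-513975 + (½)*(1513 + 24)/(-1065)) = 1/(-513975 + (½)*(-1/1065)*1537) = 1/(-513975 - 1537/2130) = 1/(-1094768287/2130) = -2130/1094768287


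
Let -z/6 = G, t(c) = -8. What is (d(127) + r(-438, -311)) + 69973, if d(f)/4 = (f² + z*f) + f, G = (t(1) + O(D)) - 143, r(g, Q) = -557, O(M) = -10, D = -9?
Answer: 625168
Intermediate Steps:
G = -161 (G = (-8 - 10) - 143 = -18 - 143 = -161)
z = 966 (z = -6*(-161) = 966)
d(f) = 4*f² + 3868*f (d(f) = 4*((f² + 966*f) + f) = 4*(f² + 967*f) = 4*f² + 3868*f)
(d(127) + r(-438, -311)) + 69973 = (4*127*(967 + 127) - 557) + 69973 = (4*127*1094 - 557) + 69973 = (555752 - 557) + 69973 = 555195 + 69973 = 625168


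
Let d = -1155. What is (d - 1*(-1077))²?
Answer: 6084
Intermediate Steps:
(d - 1*(-1077))² = (-1155 - 1*(-1077))² = (-1155 + 1077)² = (-78)² = 6084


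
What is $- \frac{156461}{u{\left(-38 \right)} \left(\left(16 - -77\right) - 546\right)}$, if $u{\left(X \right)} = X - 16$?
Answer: $- \frac{156461}{24462} \approx -6.3961$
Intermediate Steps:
$u{\left(X \right)} = -16 + X$ ($u{\left(X \right)} = X - 16 = -16 + X$)
$- \frac{156461}{u{\left(-38 \right)} \left(\left(16 - -77\right) - 546\right)} = - \frac{156461}{\left(-16 - 38\right) \left(\left(16 - -77\right) - 546\right)} = - \frac{156461}{\left(-54\right) \left(\left(16 + 77\right) - 546\right)} = - \frac{156461}{\left(-54\right) \left(93 - 546\right)} = - \frac{156461}{\left(-54\right) \left(-453\right)} = - \frac{156461}{24462}$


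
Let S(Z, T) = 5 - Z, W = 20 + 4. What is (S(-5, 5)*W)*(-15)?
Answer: -3600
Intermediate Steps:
W = 24
(S(-5, 5)*W)*(-15) = ((5 - 1*(-5))*24)*(-15) = ((5 + 5)*24)*(-15) = (10*24)*(-15) = 240*(-15) = -3600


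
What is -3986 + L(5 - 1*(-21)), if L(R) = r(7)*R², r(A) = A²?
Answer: 29138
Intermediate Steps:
L(R) = 49*R² (L(R) = 7²*R² = 49*R²)
-3986 + L(5 - 1*(-21)) = -3986 + 49*(5 - 1*(-21))² = -3986 + 49*(5 + 21)² = -3986 + 49*26² = -3986 + 49*676 = -3986 + 33124 = 29138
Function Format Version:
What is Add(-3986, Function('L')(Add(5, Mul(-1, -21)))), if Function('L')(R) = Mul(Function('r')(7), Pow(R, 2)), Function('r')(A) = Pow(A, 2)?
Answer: 29138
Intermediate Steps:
Function('L')(R) = Mul(49, Pow(R, 2)) (Function('L')(R) = Mul(Pow(7, 2), Pow(R, 2)) = Mul(49, Pow(R, 2)))
Add(-3986, Function('L')(Add(5, Mul(-1, -21)))) = Add(-3986, Mul(49, Pow(Add(5, Mul(-1, -21)), 2))) = Add(-3986, Mul(49, Pow(Add(5, 21), 2))) = Add(-3986, Mul(49, Pow(26, 2))) = Add(-3986, Mul(49, 676)) = Add(-3986, 33124) = 29138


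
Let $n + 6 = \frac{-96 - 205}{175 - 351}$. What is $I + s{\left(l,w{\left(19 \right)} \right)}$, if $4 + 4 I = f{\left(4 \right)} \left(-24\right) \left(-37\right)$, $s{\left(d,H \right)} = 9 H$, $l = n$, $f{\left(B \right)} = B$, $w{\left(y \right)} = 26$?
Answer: $1121$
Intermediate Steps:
$n = - \frac{755}{176}$ ($n = -6 + \frac{-96 - 205}{175 - 351} = -6 - \frac{301}{-176} = -6 - - \frac{301}{176} = -6 + \frac{301}{176} = - \frac{755}{176} \approx -4.2898$)
$l = - \frac{755}{176} \approx -4.2898$
$I = 887$ ($I = -1 + \frac{4 \left(-24\right) \left(-37\right)}{4} = -1 + \frac{\left(-96\right) \left(-37\right)}{4} = -1 + \frac{1}{4} \cdot 3552 = -1 + 888 = 887$)
$I + s{\left(l,w{\left(19 \right)} \right)} = 887 + 9 \cdot 26 = 887 + 234 = 1121$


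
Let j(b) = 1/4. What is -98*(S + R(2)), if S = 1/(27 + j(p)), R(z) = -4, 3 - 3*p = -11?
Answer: 42336/109 ≈ 388.40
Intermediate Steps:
p = 14/3 (p = 1 - ⅓*(-11) = 1 + 11/3 = 14/3 ≈ 4.6667)
j(b) = ¼
S = 4/109 (S = 1/(27 + ¼) = 1/(109/4) = 4/109 ≈ 0.036697)
-98*(S + R(2)) = -98*(4/109 - 4) = -98*(-432/109) = 42336/109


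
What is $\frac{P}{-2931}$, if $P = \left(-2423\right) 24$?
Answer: $\frac{19384}{977} \approx 19.84$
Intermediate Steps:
$P = -58152$
$\frac{P}{-2931} = - \frac{58152}{-2931} = \left(-58152\right) \left(- \frac{1}{2931}\right) = \frac{19384}{977}$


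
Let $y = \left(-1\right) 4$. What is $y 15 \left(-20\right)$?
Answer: $1200$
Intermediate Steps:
$y = -4$
$y 15 \left(-20\right) = \left(-4\right) 15 \left(-20\right) = \left(-60\right) \left(-20\right) = 1200$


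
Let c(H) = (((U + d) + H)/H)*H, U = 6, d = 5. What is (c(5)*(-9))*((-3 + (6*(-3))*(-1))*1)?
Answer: -2160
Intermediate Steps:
c(H) = 11 + H (c(H) = (((6 + 5) + H)/H)*H = ((11 + H)/H)*H = 11 + H)
(c(5)*(-9))*((-3 + (6*(-3))*(-1))*1) = ((11 + 5)*(-9))*((-3 + (6*(-3))*(-1))*1) = (16*(-9))*((-3 - 18*(-1))*1) = -144*(-3 + 18) = -2160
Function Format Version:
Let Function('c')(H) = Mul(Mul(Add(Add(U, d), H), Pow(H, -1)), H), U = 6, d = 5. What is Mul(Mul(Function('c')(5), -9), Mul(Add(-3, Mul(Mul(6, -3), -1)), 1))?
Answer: -2160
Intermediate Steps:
Function('c')(H) = Add(11, H) (Function('c')(H) = Mul(Mul(Add(Add(6, 5), H), Pow(H, -1)), H) = Mul(Mul(Add(11, H), Pow(H, -1)), H) = Mul(Mul(Pow(H, -1), Add(11, H)), H) = Add(11, H))
Mul(Mul(Function('c')(5), -9), Mul(Add(-3, Mul(Mul(6, -3), -1)), 1)) = Mul(Mul(Add(11, 5), -9), Mul(Add(-3, Mul(Mul(6, -3), -1)), 1)) = Mul(Mul(16, -9), Mul(Add(-3, Mul(-18, -1)), 1)) = Mul(-144, Mul(Add(-3, 18), 1)) = Mul(-144, Mul(15, 1)) = Mul(-144, 15) = -2160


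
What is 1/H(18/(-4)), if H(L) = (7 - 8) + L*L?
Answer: 4/77 ≈ 0.051948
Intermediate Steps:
H(L) = -1 + L²
1/H(18/(-4)) = 1/(-1 + (18/(-4))²) = 1/(-1 + (18*(-¼))²) = 1/(-1 + (-9/2)²) = 1/(-1 + 81/4) = 1/(77/4) = 4/77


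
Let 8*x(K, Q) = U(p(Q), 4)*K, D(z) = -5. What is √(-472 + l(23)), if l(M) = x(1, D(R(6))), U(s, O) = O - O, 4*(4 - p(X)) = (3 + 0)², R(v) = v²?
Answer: 2*I*√118 ≈ 21.726*I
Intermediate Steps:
p(X) = 7/4 (p(X) = 4 - (3 + 0)²/4 = 4 - ¼*3² = 4 - ¼*9 = 4 - 9/4 = 7/4)
U(s, O) = 0
x(K, Q) = 0 (x(K, Q) = (0*K)/8 = (⅛)*0 = 0)
l(M) = 0
√(-472 + l(23)) = √(-472 + 0) = √(-472) = 2*I*√118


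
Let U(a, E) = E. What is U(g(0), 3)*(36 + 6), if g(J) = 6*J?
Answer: 126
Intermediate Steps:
U(g(0), 3)*(36 + 6) = 3*(36 + 6) = 3*42 = 126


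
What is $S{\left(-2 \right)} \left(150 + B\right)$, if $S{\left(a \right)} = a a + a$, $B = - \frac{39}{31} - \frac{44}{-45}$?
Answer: $\frac{417718}{1395} \approx 299.44$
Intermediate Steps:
$B = - \frac{391}{1395}$ ($B = \left(-39\right) \frac{1}{31} - - \frac{44}{45} = - \frac{39}{31} + \frac{44}{45} = - \frac{391}{1395} \approx -0.28029$)
$S{\left(a \right)} = a + a^{2}$ ($S{\left(a \right)} = a^{2} + a = a + a^{2}$)
$S{\left(-2 \right)} \left(150 + B\right) = - 2 \left(1 - 2\right) \left(150 - \frac{391}{1395}\right) = \left(-2\right) \left(-1\right) \frac{208859}{1395} = 2 \cdot \frac{208859}{1395} = \frac{417718}{1395}$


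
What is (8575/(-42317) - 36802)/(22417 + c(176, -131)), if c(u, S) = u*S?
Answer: 519119603/9013521 ≈ 57.593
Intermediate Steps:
c(u, S) = S*u
(8575/(-42317) - 36802)/(22417 + c(176, -131)) = (8575/(-42317) - 36802)/(22417 - 131*176) = (8575*(-1/42317) - 36802)/(22417 - 23056) = (-8575/42317 - 36802)/(-639) = -1557358809/42317*(-1/639) = 519119603/9013521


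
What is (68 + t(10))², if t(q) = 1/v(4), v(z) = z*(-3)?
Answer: 664225/144 ≈ 4612.7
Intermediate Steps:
v(z) = -3*z
t(q) = -1/12 (t(q) = 1/(-3*4) = 1/(-12) = -1/12)
(68 + t(10))² = (68 - 1/12)² = (815/12)² = 664225/144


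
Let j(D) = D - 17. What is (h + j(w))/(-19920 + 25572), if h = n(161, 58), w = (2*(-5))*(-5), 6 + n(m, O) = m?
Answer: 47/1413 ≈ 0.033263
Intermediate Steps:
n(m, O) = -6 + m
w = 50 (w = -10*(-5) = 50)
h = 155 (h = -6 + 161 = 155)
j(D) = -17 + D
(h + j(w))/(-19920 + 25572) = (155 + (-17 + 50))/(-19920 + 25572) = (155 + 33)/5652 = 188*(1/5652) = 47/1413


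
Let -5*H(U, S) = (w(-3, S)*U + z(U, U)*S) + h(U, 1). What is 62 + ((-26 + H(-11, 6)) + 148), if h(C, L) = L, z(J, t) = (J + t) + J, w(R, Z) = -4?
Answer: 1073/5 ≈ 214.60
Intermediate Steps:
z(J, t) = t + 2*J
H(U, S) = -1/5 + 4*U/5 - 3*S*U/5 (H(U, S) = -((-4*U + (U + 2*U)*S) + 1)/5 = -((-4*U + (3*U)*S) + 1)/5 = -((-4*U + 3*S*U) + 1)/5 = -(1 - 4*U + 3*S*U)/5 = -1/5 + 4*U/5 - 3*S*U/5)
62 + ((-26 + H(-11, 6)) + 148) = 62 + ((-26 + (-1/5 + (4/5)*(-11) - 3/5*6*(-11))) + 148) = 62 + ((-26 + (-1/5 - 44/5 + 198/5)) + 148) = 62 + ((-26 + 153/5) + 148) = 62 + (23/5 + 148) = 62 + 763/5 = 1073/5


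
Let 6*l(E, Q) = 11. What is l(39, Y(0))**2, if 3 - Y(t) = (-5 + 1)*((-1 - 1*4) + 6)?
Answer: 121/36 ≈ 3.3611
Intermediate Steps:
Y(t) = 7 (Y(t) = 3 - (-5 + 1)*((-1 - 1*4) + 6) = 3 - (-4)*((-1 - 4) + 6) = 3 - (-4)*(-5 + 6) = 3 - (-4) = 3 - 1*(-4) = 3 + 4 = 7)
l(E, Q) = 11/6 (l(E, Q) = (1/6)*11 = 11/6)
l(39, Y(0))**2 = (11/6)**2 = 121/36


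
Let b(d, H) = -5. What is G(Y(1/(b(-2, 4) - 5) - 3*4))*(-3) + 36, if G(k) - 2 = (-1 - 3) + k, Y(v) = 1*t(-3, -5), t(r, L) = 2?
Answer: 36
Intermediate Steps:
Y(v) = 2 (Y(v) = 1*2 = 2)
G(k) = -2 + k (G(k) = 2 + ((-1 - 3) + k) = 2 + (-4 + k) = -2 + k)
G(Y(1/(b(-2, 4) - 5) - 3*4))*(-3) + 36 = (-2 + 2)*(-3) + 36 = 0*(-3) + 36 = 0 + 36 = 36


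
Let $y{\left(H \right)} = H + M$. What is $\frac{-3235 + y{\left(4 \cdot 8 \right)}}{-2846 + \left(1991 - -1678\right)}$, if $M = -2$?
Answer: $- \frac{3205}{823} \approx -3.8943$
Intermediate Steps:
$y{\left(H \right)} = -2 + H$ ($y{\left(H \right)} = H - 2 = -2 + H$)
$\frac{-3235 + y{\left(4 \cdot 8 \right)}}{-2846 + \left(1991 - -1678\right)} = \frac{-3235 + \left(-2 + 4 \cdot 8\right)}{-2846 + \left(1991 - -1678\right)} = \frac{-3235 + \left(-2 + 32\right)}{-2846 + \left(1991 + 1678\right)} = \frac{-3235 + 30}{-2846 + 3669} = - \frac{3205}{823}$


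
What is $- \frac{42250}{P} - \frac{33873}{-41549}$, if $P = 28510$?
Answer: $- \frac{78972602}{118456199} \approx -0.66668$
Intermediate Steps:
$- \frac{42250}{P} - \frac{33873}{-41549} = - \frac{42250}{28510} - \frac{33873}{-41549} = \left(-42250\right) \frac{1}{28510} - - \frac{33873}{41549} = - \frac{4225}{2851} + \frac{33873}{41549} = - \frac{78972602}{118456199}$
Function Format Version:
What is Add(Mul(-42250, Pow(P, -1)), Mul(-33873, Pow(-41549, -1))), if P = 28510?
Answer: Rational(-78972602, 118456199) ≈ -0.66668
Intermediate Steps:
Add(Mul(-42250, Pow(P, -1)), Mul(-33873, Pow(-41549, -1))) = Add(Mul(-42250, Pow(28510, -1)), Mul(-33873, Pow(-41549, -1))) = Add(Mul(-42250, Rational(1, 28510)), Mul(-33873, Rational(-1, 41549))) = Add(Rational(-4225, 2851), Rational(33873, 41549)) = Rational(-78972602, 118456199)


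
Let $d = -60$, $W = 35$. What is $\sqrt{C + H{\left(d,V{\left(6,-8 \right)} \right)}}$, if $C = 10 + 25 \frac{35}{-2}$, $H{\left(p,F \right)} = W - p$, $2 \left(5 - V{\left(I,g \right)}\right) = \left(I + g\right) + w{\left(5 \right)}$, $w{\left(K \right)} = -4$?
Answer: $\frac{i \sqrt{1330}}{2} \approx 18.235 i$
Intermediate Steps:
$V{\left(I,g \right)} = 7 - \frac{I}{2} - \frac{g}{2}$ ($V{\left(I,g \right)} = 5 - \frac{\left(I + g\right) - 4}{2} = 5 - \frac{-4 + I + g}{2} = 5 - \left(-2 + \frac{I}{2} + \frac{g}{2}\right) = 7 - \frac{I}{2} - \frac{g}{2}$)
$H{\left(p,F \right)} = 35 - p$
$C = - \frac{855}{2}$ ($C = 10 + 25 \cdot 35 \left(- \frac{1}{2}\right) = 10 + 25 \left(- \frac{35}{2}\right) = 10 - \frac{875}{2} = - \frac{855}{2} \approx -427.5$)
$\sqrt{C + H{\left(d,V{\left(6,-8 \right)} \right)}} = \sqrt{- \frac{855}{2} + \left(35 - -60\right)} = \sqrt{- \frac{855}{2} + \left(35 + 60\right)} = \sqrt{- \frac{855}{2} + 95} = \sqrt{- \frac{665}{2}} = \frac{i \sqrt{1330}}{2}$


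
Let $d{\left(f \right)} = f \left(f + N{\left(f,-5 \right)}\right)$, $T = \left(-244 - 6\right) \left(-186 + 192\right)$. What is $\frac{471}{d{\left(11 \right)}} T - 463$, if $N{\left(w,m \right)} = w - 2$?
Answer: $- \frac{40418}{11} \approx -3674.4$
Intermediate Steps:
$T = -1500$ ($T = \left(-250\right) 6 = -1500$)
$N{\left(w,m \right)} = -2 + w$
$d{\left(f \right)} = f \left(-2 + 2 f\right)$ ($d{\left(f \right)} = f \left(f + \left(-2 + f\right)\right) = f \left(-2 + 2 f\right)$)
$\frac{471}{d{\left(11 \right)}} T - 463 = \frac{471}{2 \cdot 11 \left(-1 + 11\right)} \left(-1500\right) - 463 = \frac{471}{2 \cdot 11 \cdot 10} \left(-1500\right) - 463 = \frac{471}{220} \left(-1500\right) - 463 = - \frac{35325}{11} - 463 = - \frac{40418}{11}$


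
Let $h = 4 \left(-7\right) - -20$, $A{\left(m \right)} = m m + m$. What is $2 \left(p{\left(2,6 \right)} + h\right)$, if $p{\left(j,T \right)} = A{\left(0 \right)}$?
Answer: $-16$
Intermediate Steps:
$A{\left(m \right)} = m + m^{2}$ ($A{\left(m \right)} = m^{2} + m = m + m^{2}$)
$h = -8$ ($h = -28 + 20 = -8$)
$p{\left(j,T \right)} = 0$ ($p{\left(j,T \right)} = 0 \left(1 + 0\right) = 0 \cdot 1 = 0$)
$2 \left(p{\left(2,6 \right)} + h\right) = 2 \left(0 - 8\right) = 2 \left(-8\right) = -16$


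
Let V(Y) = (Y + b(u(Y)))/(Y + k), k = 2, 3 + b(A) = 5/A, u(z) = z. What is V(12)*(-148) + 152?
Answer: 2203/42 ≈ 52.452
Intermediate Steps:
b(A) = -3 + 5/A
V(Y) = (-3 + Y + 5/Y)/(2 + Y) (V(Y) = (Y + (-3 + 5/Y))/(Y + 2) = (-3 + Y + 5/Y)/(2 + Y))
V(12)*(-148) + 152 = ((5 + 12*(-3 + 12))/(12*(2 + 12)))*(-148) + 152 = ((1/12)*(5 + 12*9)/14)*(-148) + 152 = ((1/12)*(1/14)*(5 + 108))*(-148) + 152 = ((1/12)*(1/14)*113)*(-148) + 152 = (113/168)*(-148) + 152 = -4181/42 + 152 = 2203/42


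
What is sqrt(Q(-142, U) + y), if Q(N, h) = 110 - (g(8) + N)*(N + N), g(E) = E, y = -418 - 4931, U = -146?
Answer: I*sqrt(43295) ≈ 208.07*I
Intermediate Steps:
y = -5349
Q(N, h) = 110 - 2*N*(8 + N) (Q(N, h) = 110 - (8 + N)*(N + N) = 110 - (8 + N)*2*N = 110 - 2*N*(8 + N))
sqrt(Q(-142, U) + y) = sqrt((110 - 16*(-142) - 2*(-142)**2) - 5349) = sqrt((110 + 2272 - 2*20164) - 5349) = sqrt((110 + 2272 - 40328) - 5349) = sqrt(-37946 - 5349) = sqrt(-43295) = I*sqrt(43295)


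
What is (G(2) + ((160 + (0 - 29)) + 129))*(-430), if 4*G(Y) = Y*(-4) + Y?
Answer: -111155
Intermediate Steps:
G(Y) = -3*Y/4 (G(Y) = (Y*(-4) + Y)/4 = (-4*Y + Y)/4 = (-3*Y)/4 = -3*Y/4)
(G(2) + ((160 + (0 - 29)) + 129))*(-430) = (-¾*2 + ((160 + (0 - 29)) + 129))*(-430) = (-3/2 + ((160 - 29) + 129))*(-430) = (-3/2 + (131 + 129))*(-430) = (-3/2 + 260)*(-430) = (517/2)*(-430) = -111155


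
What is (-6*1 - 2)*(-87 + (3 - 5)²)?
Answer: 664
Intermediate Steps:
(-6*1 - 2)*(-87 + (3 - 5)²) = (-6 - 2)*(-87 + (-2)²) = -8*(-87 + 4) = -8*(-83) = 664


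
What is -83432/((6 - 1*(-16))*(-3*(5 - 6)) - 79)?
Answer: 83432/13 ≈ 6417.8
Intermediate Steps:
-83432/((6 - 1*(-16))*(-3*(5 - 6)) - 79) = -83432/((6 + 16)*(-3*(-1)) - 79) = -83432/(22*3 - 79) = -83432/(66 - 79) = -83432/(-13) = -83432*(-1/13) = 83432/13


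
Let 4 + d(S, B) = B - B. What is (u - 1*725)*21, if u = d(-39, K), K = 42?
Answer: -15309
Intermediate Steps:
d(S, B) = -4 (d(S, B) = -4 + (B - B) = -4 + 0 = -4)
u = -4
(u - 1*725)*21 = (-4 - 1*725)*21 = (-4 - 725)*21 = -729*21 = -15309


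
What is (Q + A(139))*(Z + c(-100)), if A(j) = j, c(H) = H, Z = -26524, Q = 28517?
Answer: -762937344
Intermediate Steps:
(Q + A(139))*(Z + c(-100)) = (28517 + 139)*(-26524 - 100) = 28656*(-26624) = -762937344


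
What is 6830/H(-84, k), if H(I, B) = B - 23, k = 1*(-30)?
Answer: -6830/53 ≈ -128.87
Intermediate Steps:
k = -30
H(I, B) = -23 + B
6830/H(-84, k) = 6830/(-23 - 30) = 6830/(-53) = 6830*(-1/53) = -6830/53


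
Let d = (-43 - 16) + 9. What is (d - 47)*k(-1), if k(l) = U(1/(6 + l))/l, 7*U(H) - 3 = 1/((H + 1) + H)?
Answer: 2522/49 ≈ 51.469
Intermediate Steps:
d = -50 (d = -59 + 9 = -50)
U(H) = 3/7 + 1/(7*(1 + 2*H)) (U(H) = 3/7 + 1/(7*((H + 1) + H)) = 3/7 + 1/(7*((1 + H) + H)) = 3/7 + 1/(7*(1 + 2*H)))
k(l) = 2*(2 + 3/(6 + l))/(7*l*(1 + 2/(6 + l))) (k(l) = (2*(2 + 3/(6 + l))/(7*(1 + 2/(6 + l))))/l = 2*(2 + 3/(6 + l))/(7*l*(1 + 2/(6 + l))))
(d - 47)*k(-1) = (-50 - 47)*((2/7)*(15 + 2*(-1))/(-1*(8 - 1))) = -194*(-1)*(15 - 2)/(7*7) = -194*(-1)*13/(7*7) = -97*(-26/49) = 2522/49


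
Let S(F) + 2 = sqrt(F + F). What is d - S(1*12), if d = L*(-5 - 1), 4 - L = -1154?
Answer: -6946 - 2*sqrt(6) ≈ -6950.9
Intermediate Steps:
L = 1158 (L = 4 - 1*(-1154) = 4 + 1154 = 1158)
d = -6948 (d = 1158*(-5 - 1) = 1158*(-6) = -6948)
S(F) = -2 + sqrt(2)*sqrt(F) (S(F) = -2 + sqrt(F + F) = -2 + sqrt(2*F) = -2 + sqrt(2)*sqrt(F))
d - S(1*12) = -6948 - (-2 + sqrt(2)*sqrt(1*12)) = -6948 - (-2 + sqrt(2)*sqrt(12)) = -6948 - (-2 + sqrt(2)*(2*sqrt(3))) = -6948 - (-2 + 2*sqrt(6)) = -6948 + (2 - 2*sqrt(6)) = -6946 - 2*sqrt(6)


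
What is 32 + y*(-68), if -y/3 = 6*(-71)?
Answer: -86872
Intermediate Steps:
y = 1278 (y = -18*(-71) = -3*(-426) = 1278)
32 + y*(-68) = 32 + 1278*(-68) = 32 - 86904 = -86872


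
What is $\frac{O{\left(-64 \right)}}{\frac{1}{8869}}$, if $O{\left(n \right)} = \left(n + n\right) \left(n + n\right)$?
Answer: $145309696$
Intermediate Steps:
$O{\left(n \right)} = 4 n^{2}$ ($O{\left(n \right)} = 2 n 2 n = 4 n^{2}$)
$\frac{O{\left(-64 \right)}}{\frac{1}{8869}} = \frac{4 \left(-64\right)^{2}}{\frac{1}{8869}} = 4 \cdot 4096 \frac{1}{\frac{1}{8869}} = 16384 \cdot 8869 = 145309696$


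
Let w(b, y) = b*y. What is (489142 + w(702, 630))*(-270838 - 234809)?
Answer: -470960627094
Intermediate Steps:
(489142 + w(702, 630))*(-270838 - 234809) = (489142 + 702*630)*(-270838 - 234809) = (489142 + 442260)*(-505647) = 931402*(-505647) = -470960627094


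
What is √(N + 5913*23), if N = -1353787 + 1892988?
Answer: 40*√422 ≈ 821.71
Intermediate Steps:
N = 539201
√(N + 5913*23) = √(539201 + 5913*23) = √(539201 + 135999) = √675200 = 40*√422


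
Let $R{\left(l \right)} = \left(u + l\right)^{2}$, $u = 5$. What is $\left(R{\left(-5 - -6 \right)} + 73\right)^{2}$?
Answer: $11881$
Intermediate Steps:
$R{\left(l \right)} = \left(5 + l\right)^{2}$
$\left(R{\left(-5 - -6 \right)} + 73\right)^{2} = \left(\left(5 - -1\right)^{2} + 73\right)^{2} = \left(\left(5 + \left(-5 + 6\right)\right)^{2} + 73\right)^{2} = \left(\left(5 + 1\right)^{2} + 73\right)^{2} = \left(6^{2} + 73\right)^{2} = \left(36 + 73\right)^{2} = 109^{2} = 11881$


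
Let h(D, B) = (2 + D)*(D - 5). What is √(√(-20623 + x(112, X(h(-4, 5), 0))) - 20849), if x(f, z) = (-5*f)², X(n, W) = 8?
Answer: √(-20849 + 9*√3617) ≈ 142.51*I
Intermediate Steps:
h(D, B) = (-5 + D)*(2 + D) (h(D, B) = (2 + D)*(-5 + D) = (-5 + D)*(2 + D))
x(f, z) = 25*f²
√(√(-20623 + x(112, X(h(-4, 5), 0))) - 20849) = √(√(-20623 + 25*112²) - 20849) = √(√(-20623 + 25*12544) - 20849) = √(√(-20623 + 313600) - 20849) = √(√292977 - 20849) = √(9*√3617 - 20849) = √(-20849 + 9*√3617)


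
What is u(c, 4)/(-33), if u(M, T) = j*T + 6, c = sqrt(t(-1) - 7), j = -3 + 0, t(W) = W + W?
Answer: 2/11 ≈ 0.18182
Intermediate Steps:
t(W) = 2*W
j = -3
c = 3*I (c = sqrt(2*(-1) - 7) = sqrt(-2 - 7) = sqrt(-9) = 3*I ≈ 3.0*I)
u(M, T) = 6 - 3*T (u(M, T) = -3*T + 6 = 6 - 3*T)
u(c, 4)/(-33) = (6 - 3*4)/(-33) = (6 - 12)*(-1/33) = -6*(-1/33) = 2/11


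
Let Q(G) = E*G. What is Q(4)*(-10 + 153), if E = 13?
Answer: 7436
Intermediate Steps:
Q(G) = 13*G
Q(4)*(-10 + 153) = (13*4)*(-10 + 153) = 52*143 = 7436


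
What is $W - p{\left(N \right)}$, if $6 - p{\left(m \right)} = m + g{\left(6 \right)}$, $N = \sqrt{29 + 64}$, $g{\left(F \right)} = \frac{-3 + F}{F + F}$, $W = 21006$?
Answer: $\frac{84001}{4} + \sqrt{93} \approx 21010.0$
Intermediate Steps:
$g{\left(F \right)} = \frac{-3 + F}{2 F}$
$N = \sqrt{93} \approx 9.6436$
$p{\left(m \right)} = \frac{23}{4} - m$ ($p{\left(m \right)} = 6 - \left(m + \frac{-3 + 6}{2 \cdot 6}\right) = 6 - \left(m + \frac{1}{2} \cdot \frac{1}{6} \cdot 3\right) = 6 - \left(m + \frac{1}{4}\right) = 6 - \left(\frac{1}{4} + m\right) = \frac{23}{4} - m$)
$W - p{\left(N \right)} = 21006 - \left(\frac{23}{4} - \sqrt{93}\right) = \frac{84001}{4} + \sqrt{93}$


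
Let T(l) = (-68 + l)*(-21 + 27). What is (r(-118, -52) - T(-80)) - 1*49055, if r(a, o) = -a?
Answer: -48049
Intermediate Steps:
T(l) = -408 + 6*l (T(l) = (-68 + l)*6 = -408 + 6*l)
(r(-118, -52) - T(-80)) - 1*49055 = (-1*(-118) - (-408 + 6*(-80))) - 1*49055 = (118 - (-408 - 480)) - 49055 = (118 - 1*(-888)) - 49055 = (118 + 888) - 49055 = 1006 - 49055 = -48049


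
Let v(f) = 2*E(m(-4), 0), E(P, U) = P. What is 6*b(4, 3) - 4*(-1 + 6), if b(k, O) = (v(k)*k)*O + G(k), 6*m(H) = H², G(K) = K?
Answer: 388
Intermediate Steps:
m(H) = H²/6
v(f) = 16/3 (v(f) = 2*((⅙)*(-4)²) = 2*((⅙)*16) = 2*(8/3) = 16/3)
b(k, O) = k + 16*O*k/3 (b(k, O) = (16*k/3)*O + k = 16*O*k/3 + k = k + 16*O*k/3)
6*b(4, 3) - 4*(-1 + 6) = 6*((⅓)*4*(3 + 16*3)) - 4*(-1 + 6) = 6*((⅓)*4*(3 + 48)) - 4*5 = 6*((⅓)*4*51) - 20 = 6*68 - 20 = 408 - 20 = 388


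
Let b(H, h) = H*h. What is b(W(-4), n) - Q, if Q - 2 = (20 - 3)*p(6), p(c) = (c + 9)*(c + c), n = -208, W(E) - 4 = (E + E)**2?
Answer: -17206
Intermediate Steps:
W(E) = 4 + 4*E**2 (W(E) = 4 + (E + E)**2 = 4 + (2*E)**2 = 4 + 4*E**2)
p(c) = 2*c*(9 + c) (p(c) = (9 + c)*(2*c) = 2*c*(9 + c))
Q = 3062 (Q = 2 + (20 - 3)*(2*6*(9 + 6)) = 2 + 17*(2*6*15) = 2 + 17*180 = 2 + 3060 = 3062)
b(W(-4), n) - Q = (4 + 4*(-4)**2)*(-208) - 1*3062 = (4 + 4*16)*(-208) - 3062 = (4 + 64)*(-208) - 3062 = 68*(-208) - 3062 = -14144 - 3062 = -17206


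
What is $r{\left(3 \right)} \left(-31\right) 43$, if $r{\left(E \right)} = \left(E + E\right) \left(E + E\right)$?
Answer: $-47988$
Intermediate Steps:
$r{\left(E \right)} = 4 E^{2}$ ($r{\left(E \right)} = 2 E 2 E = 4 E^{2}$)
$r{\left(3 \right)} \left(-31\right) 43 = 4 \cdot 3^{2} \left(-31\right) 43 = 4 \cdot 9 \left(-31\right) 43 = 36 \left(-31\right) 43 = \left(-1116\right) 43 = -47988$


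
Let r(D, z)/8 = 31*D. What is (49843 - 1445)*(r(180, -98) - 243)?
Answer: 2148726006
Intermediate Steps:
r(D, z) = 248*D (r(D, z) = 8*(31*D) = 248*D)
(49843 - 1445)*(r(180, -98) - 243) = (49843 - 1445)*(248*180 - 243) = 48398*(44640 - 243) = 48398*44397 = 2148726006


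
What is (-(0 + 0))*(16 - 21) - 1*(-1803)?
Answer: 1803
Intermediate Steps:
(-(0 + 0))*(16 - 21) - 1*(-1803) = -1*0*(-5) + 1803 = 0*(-5) + 1803 = 0 + 1803 = 1803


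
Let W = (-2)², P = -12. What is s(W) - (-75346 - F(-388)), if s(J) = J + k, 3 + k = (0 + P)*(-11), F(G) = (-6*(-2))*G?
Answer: 70823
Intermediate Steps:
F(G) = 12*G
W = 4
k = 129 (k = -3 + (0 - 12)*(-11) = -3 - 12*(-11) = -3 + 132 = 129)
s(J) = 129 + J (s(J) = J + 129 = 129 + J)
s(W) - (-75346 - F(-388)) = (129 + 4) - (-75346 - 12*(-388)) = 133 - (-75346 - 1*(-4656)) = 133 - (-75346 + 4656) = 133 - 1*(-70690) = 133 + 70690 = 70823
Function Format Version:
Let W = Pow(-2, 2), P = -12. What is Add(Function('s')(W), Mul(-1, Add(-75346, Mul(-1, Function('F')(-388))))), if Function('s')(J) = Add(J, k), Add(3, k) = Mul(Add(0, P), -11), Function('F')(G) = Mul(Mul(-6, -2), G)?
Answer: 70823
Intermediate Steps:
Function('F')(G) = Mul(12, G)
W = 4
k = 129 (k = Add(-3, Mul(Add(0, -12), -11)) = Add(-3, Mul(-12, -11)) = Add(-3, 132) = 129)
Function('s')(J) = Add(129, J) (Function('s')(J) = Add(J, 129) = Add(129, J))
Add(Function('s')(W), Mul(-1, Add(-75346, Mul(-1, Function('F')(-388))))) = Add(Add(129, 4), Mul(-1, Add(-75346, Mul(-1, Mul(12, -388))))) = Add(133, Mul(-1, Add(-75346, Mul(-1, -4656)))) = Add(133, Mul(-1, Add(-75346, 4656))) = Add(133, Mul(-1, -70690)) = Add(133, 70690) = 70823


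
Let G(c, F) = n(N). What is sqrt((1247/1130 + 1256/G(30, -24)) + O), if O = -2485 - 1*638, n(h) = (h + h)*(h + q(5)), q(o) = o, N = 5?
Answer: I*sqrt(3970311726)/1130 ≈ 55.761*I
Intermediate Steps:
n(h) = 2*h*(5 + h) (n(h) = (h + h)*(h + 5) = (2*h)*(5 + h) = 2*h*(5 + h))
G(c, F) = 100 (G(c, F) = 2*5*(5 + 5) = 2*5*10 = 100)
O = -3123 (O = -2485 - 638 = -3123)
sqrt((1247/1130 + 1256/G(30, -24)) + O) = sqrt((1247/1130 + 1256/100) - 3123) = sqrt((1247*(1/1130) + 1256*(1/100)) - 3123) = sqrt((1247/1130 + 314/25) - 3123) = sqrt(77199/5650 - 3123) = sqrt(-17567751/5650) = I*sqrt(3970311726)/1130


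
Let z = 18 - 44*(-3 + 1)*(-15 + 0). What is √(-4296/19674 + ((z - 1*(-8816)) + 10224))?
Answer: √190713807894/3279 ≈ 133.18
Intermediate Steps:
z = -1302 (z = 18 - (-88)*(-15) = 18 - 44*30 = 18 - 1320 = -1302)
√(-4296/19674 + ((z - 1*(-8816)) + 10224)) = √(-4296/19674 + ((-1302 - 1*(-8816)) + 10224)) = √(-4296*1/19674 + ((-1302 + 8816) + 10224)) = √(-716/3279 + (7514 + 10224)) = √(-716/3279 + 17738) = √(58162186/3279) = √190713807894/3279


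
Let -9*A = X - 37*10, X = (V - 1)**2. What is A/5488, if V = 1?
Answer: 185/24696 ≈ 0.0074911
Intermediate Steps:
X = 0 (X = (1 - 1)**2 = 0**2 = 0)
A = 370/9 (A = -(0 - 37*10)/9 = -(0 - 370)/9 = -1/9*(-370) = 370/9 ≈ 41.111)
A/5488 = (370/9)/5488 = (370/9)*(1/5488) = 185/24696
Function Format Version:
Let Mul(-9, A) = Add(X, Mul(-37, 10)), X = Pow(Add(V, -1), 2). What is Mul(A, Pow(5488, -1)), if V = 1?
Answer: Rational(185, 24696) ≈ 0.0074911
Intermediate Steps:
X = 0 (X = Pow(Add(1, -1), 2) = Pow(0, 2) = 0)
A = Rational(370, 9) (A = Mul(Rational(-1, 9), Add(0, Mul(-37, 10))) = Mul(Rational(-1, 9), Add(0, -370)) = Mul(Rational(-1, 9), -370) = Rational(370, 9) ≈ 41.111)
Mul(A, Pow(5488, -1)) = Mul(Rational(370, 9), Pow(5488, -1)) = Mul(Rational(370, 9), Rational(1, 5488)) = Rational(185, 24696)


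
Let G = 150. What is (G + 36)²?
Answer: 34596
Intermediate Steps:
(G + 36)² = (150 + 36)² = 186² = 34596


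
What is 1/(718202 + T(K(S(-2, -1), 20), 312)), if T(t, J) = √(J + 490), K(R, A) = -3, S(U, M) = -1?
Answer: 359101/257907056001 - √802/515814112002 ≈ 1.3923e-6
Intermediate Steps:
T(t, J) = √(490 + J)
1/(718202 + T(K(S(-2, -1), 20), 312)) = 1/(718202 + √(490 + 312)) = 1/(718202 + √802)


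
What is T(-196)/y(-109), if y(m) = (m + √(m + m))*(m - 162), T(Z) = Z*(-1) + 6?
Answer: 202/30081 + 202*I*√218/3278829 ≈ 0.0067152 + 0.00090962*I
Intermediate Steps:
T(Z) = 6 - Z (T(Z) = -Z + 6 = 6 - Z)
y(m) = (-162 + m)*(m + √2*√m) (y(m) = (m + √(2*m))*(-162 + m) = (m + √2*√m)*(-162 + m) = (-162 + m)*(m + √2*√m))
T(-196)/y(-109) = (6 - 1*(-196))/((-109)² - 162*(-109) + √2*(-109)^(3/2) - 162*√2*√(-109)) = (6 + 196)/(11881 + 17658 + √2*(-109*I*√109) - 162*√2*I*√109) = 202/(11881 + 17658 - 109*I*√218 - 162*I*√218) = 202/(29539 - 271*I*√218)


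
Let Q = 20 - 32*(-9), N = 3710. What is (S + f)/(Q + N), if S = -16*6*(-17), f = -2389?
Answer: -757/4018 ≈ -0.18840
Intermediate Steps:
Q = 308 (Q = 20 + 288 = 308)
S = 1632 (S = -96*(-17) = 1632)
(S + f)/(Q + N) = (1632 - 2389)/(308 + 3710) = -757/4018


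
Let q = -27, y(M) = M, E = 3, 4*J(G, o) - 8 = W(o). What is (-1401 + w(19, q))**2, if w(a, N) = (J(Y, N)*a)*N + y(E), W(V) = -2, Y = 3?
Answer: 18792225/4 ≈ 4.6981e+6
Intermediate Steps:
J(G, o) = 3/2 (J(G, o) = 2 + (1/4)*(-2) = 2 - 1/2 = 3/2)
w(a, N) = 3 + 3*N*a/2 (w(a, N) = (3*a/2)*N + 3 = 3*N*a/2 + 3 = 3 + 3*N*a/2)
(-1401 + w(19, q))**2 = (-1401 + (3 + (3/2)*(-27)*19))**2 = (-1401 + (3 - 1539/2))**2 = (-1401 - 1533/2)**2 = (-4335/2)**2 = 18792225/4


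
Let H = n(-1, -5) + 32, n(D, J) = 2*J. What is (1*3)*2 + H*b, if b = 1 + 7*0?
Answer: 28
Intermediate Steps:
b = 1 (b = 1 + 0 = 1)
H = 22 (H = 2*(-5) + 32 = -10 + 32 = 22)
(1*3)*2 + H*b = (1*3)*2 + 22*1 = 3*2 + 22 = 6 + 22 = 28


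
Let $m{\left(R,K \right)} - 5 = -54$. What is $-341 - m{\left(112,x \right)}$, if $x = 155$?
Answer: $-292$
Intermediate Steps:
$m{\left(R,K \right)} = -49$ ($m{\left(R,K \right)} = 5 - 54 = -49$)
$-341 - m{\left(112,x \right)} = -341 - -49 = -341 + 49 = -292$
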